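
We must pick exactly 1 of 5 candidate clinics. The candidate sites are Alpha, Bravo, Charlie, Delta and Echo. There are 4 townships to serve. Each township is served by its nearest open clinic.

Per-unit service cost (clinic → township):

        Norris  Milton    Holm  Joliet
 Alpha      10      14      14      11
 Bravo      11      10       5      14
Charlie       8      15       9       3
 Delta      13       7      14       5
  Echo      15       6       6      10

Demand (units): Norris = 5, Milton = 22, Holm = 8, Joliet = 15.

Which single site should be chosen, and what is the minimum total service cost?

Choose Echo only; total service cost 405.

With exactly 1 open, each township uses its cheapest among the chosen.
{Echo}: Norris→Echo 15·5=75, Milton→Echo 6·22=132, Holm→Echo 6·8=48, Joliet→Echo 10·15=150. Service cost 405.
{Delta}: service cost 406
{Charlie}: service cost 487
Among all 5 size-1 choices, {Echo} is lowest.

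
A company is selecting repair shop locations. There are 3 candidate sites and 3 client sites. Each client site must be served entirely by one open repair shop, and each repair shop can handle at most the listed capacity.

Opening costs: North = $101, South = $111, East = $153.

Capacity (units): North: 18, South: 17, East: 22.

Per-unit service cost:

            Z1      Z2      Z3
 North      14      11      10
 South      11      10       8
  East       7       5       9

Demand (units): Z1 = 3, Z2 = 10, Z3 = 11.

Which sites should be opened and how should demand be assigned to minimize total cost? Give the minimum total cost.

Minimum total cost: 423

Open {South, East}: Z1→East 7·3=21, Z2→East 5·10=50, Z3→South 8·11=88.
Loads: South carries 11/17, East carries 13/22. Service 159; fixed 264; total 423.
Next best feasible plan costs 435.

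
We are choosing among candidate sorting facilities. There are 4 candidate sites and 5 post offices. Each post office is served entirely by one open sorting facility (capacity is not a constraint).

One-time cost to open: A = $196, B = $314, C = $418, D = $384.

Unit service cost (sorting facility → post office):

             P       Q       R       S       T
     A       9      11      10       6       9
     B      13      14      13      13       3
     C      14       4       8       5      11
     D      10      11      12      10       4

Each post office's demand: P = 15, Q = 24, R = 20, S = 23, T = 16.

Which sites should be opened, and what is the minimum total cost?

Open A only; minimum total cost 1077.

For any fixed open set, each post office goes to its cheapest open site; total = fixed + service.
{A}: P→A 9·15=135, Q→A 11·24=264, R→A 10·20=200, S→A 6·23=138, T→A 9·16=144. Service 881; fixed 196; total 1077.
{C}: P→C 14·15=210, Q→C 4·24=96, R→C 8·20=160, S→C 5·23=115, T→C 11·16=176. Service 757; fixed 418; total 1175.
{A, C}: P→A 9·15=135, Q→C 4·24=96, R→C 8·20=160, S→C 5·23=115, T→A 9·16=144. Service 650; fixed 614; total 1264.
{A, B, C, D}: service 554 + fixed 1312 = 1866
No other subset beats 1077.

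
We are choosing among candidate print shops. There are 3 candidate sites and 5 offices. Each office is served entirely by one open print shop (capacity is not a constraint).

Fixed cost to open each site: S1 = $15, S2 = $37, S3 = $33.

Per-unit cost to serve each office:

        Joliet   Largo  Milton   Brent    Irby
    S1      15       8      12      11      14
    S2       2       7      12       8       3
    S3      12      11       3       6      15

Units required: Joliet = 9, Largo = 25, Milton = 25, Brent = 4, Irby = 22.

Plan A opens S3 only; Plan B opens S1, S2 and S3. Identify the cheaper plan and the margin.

Plan B is cheaper by 402.

Plan A: {S3}: Joliet→S3 12·9=108, Largo→S3 11·25=275, Milton→S3 3·25=75, Brent→S3 6·4=24, Irby→S3 15·22=330. Service 812; fixed 33; total 845.
Plan B: {S1, S2, S3}: Joliet→S2 2·9=18, Largo→S2 7·25=175, Milton→S3 3·25=75, Brent→S3 6·4=24, Irby→S2 3·22=66. Service 358; fixed 85; total 443.
Difference: |845 − 443| = 402.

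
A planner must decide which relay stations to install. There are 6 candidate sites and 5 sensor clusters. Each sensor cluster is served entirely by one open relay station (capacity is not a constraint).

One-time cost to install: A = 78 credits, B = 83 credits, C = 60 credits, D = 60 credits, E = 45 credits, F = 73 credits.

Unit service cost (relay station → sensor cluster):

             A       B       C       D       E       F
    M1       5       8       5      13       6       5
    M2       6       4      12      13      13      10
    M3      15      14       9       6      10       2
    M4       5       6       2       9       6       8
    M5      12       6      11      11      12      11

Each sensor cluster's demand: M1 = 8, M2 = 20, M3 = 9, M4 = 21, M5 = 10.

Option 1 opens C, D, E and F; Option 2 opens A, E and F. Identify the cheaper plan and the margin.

Option 2 is cheaper by 59.

Option 1: {C, D, E, F}: M1→C 5·8=40, M2→F 10·20=200, M3→F 2·9=18, M4→C 2·21=42, M5→C 11·10=110. Service 410; fixed 238; total 648.
Option 2: {A, E, F}: M1→A 5·8=40, M2→A 6·20=120, M3→F 2·9=18, M4→A 5·21=105, M5→F 11·10=110. Service 393; fixed 196; total 589.
Difference: |648 − 589| = 59.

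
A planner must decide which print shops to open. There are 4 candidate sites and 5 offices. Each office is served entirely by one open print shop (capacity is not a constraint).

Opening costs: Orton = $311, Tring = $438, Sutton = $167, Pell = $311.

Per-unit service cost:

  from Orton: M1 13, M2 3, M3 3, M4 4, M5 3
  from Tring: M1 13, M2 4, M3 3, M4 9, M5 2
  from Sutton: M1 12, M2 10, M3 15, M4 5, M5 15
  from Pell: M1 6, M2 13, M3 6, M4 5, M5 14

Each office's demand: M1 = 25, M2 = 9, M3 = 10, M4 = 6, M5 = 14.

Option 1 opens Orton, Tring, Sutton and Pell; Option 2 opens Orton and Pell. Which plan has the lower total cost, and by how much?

Option 1: {Orton, Tring, Sutton, Pell}: M1→Pell 6·25=150, M2→Orton 3·9=27, M3→Orton 3·10=30, M4→Orton 4·6=24, M5→Tring 2·14=28. Service 259; fixed 1227; total 1486.
Option 2: {Orton, Pell}: M1→Pell 6·25=150, M2→Orton 3·9=27, M3→Orton 3·10=30, M4→Orton 4·6=24, M5→Orton 3·14=42. Service 273; fixed 622; total 895.
Difference: |1486 − 895| = 591.

Option 2 is cheaper by 591.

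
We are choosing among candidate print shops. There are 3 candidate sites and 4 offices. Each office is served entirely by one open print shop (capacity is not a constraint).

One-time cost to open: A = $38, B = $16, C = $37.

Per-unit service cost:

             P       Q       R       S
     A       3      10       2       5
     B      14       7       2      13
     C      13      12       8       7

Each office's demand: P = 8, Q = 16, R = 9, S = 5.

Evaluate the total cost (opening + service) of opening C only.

Total cost: 440

Each office is assigned to its cheapest site among the open ones.
{C}: P→C 13·8=104, Q→C 12·16=192, R→C 8·9=72, S→C 7·5=35. Service 403; fixed 37; total 440.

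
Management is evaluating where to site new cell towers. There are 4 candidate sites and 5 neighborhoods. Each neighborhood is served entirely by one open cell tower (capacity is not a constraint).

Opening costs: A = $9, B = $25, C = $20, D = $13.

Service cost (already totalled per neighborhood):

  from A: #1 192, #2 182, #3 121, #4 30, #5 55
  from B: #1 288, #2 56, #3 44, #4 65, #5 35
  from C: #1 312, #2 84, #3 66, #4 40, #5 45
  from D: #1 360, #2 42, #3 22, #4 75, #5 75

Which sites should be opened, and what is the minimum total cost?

For any fixed open set, each neighborhood goes to its cheapest open site; total = fixed + service.
{A, D}: #1→A 192, #2→D 42, #3→D 22, #4→A 30, #5→A 55. Service 341; fixed 22; total 363.
{A, B, D}: service 321 + fixed 47 = 368
{A, C, D}: service 331 + fixed 42 = 373
{A, B, C, D}: #1→A 192, #2→D 42, #3→D 22, #4→A 30, #5→B 35. Service 321; fixed 67; total 388.
No other subset beats 363.

Open A and D; minimum total cost 363.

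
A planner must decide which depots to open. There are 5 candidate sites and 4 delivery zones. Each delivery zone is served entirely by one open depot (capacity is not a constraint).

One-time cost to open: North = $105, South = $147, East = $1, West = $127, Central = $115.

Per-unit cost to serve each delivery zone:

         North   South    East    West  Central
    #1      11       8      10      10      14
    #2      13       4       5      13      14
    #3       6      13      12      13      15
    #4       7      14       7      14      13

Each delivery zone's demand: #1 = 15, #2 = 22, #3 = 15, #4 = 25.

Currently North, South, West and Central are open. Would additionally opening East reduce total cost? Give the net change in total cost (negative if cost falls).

Current service cost with {North, South, West, Central}: 473.
Adding East: each delivery zone re-picks its cheapest; new service cost 473, saving 0.
Extra fixed cost: 1. Net change = 1 − 0 = 1.
(Totals: 967 → 968.)

No — net change +1 (cost rises by 1).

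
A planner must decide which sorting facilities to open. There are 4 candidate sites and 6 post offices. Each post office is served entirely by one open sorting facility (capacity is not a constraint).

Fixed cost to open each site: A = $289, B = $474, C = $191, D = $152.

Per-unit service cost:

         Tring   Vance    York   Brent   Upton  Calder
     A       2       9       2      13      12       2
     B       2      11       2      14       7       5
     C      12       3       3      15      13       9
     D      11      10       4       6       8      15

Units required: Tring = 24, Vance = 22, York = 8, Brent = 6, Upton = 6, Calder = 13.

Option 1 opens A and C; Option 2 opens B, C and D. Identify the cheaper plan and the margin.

Option 1: {A, C}: Tring→A 2·24=48, Vance→C 3·22=66, York→A 2·8=16, Brent→A 13·6=78, Upton→A 12·6=72, Calder→A 2·13=26. Service 306; fixed 480; total 786.
Option 2: {B, C, D}: Tring→B 2·24=48, Vance→C 3·22=66, York→B 2·8=16, Brent→D 6·6=36, Upton→B 7·6=42, Calder→B 5·13=65. Service 273; fixed 817; total 1090.
Difference: |786 − 1090| = 304.

Option 1 is cheaper by 304.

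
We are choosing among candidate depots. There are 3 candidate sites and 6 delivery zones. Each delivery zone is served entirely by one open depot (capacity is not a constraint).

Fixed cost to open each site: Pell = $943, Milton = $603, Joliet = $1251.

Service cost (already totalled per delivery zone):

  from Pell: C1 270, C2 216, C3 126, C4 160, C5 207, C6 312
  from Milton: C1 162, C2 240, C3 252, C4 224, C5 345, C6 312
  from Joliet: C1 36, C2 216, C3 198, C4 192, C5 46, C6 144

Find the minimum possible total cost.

Minimum total cost: 2083

For any fixed open set, each delivery zone goes to its cheapest open site; total = fixed + service.
{Joliet}: C1→Joliet 36, C2→Joliet 216, C3→Joliet 198, C4→Joliet 192, C5→Joliet 46, C6→Joliet 144. Service 832; fixed 1251; total 2083.
{Milton}: C1→Milton 162, C2→Milton 240, C3→Milton 252, C4→Milton 224, C5→Milton 345, C6→Milton 312. Service 1535; fixed 603; total 2138.
{Pell}: C1→Pell 270, C2→Pell 216, C3→Pell 126, C4→Pell 160, C5→Pell 207, C6→Pell 312. Service 1291; fixed 943; total 2234.
{Pell, Milton, Joliet}: service 728 + fixed 2797 = 3525
No other subset beats 2083.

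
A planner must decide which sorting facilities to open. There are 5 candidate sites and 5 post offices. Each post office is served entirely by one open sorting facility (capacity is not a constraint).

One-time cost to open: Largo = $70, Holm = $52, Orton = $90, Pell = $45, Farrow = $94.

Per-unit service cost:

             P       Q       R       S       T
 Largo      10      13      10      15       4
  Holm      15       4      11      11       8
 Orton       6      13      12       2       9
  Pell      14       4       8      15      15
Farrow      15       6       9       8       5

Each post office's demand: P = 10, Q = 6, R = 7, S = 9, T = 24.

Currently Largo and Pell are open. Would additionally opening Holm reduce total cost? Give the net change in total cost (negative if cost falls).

Current service cost with {Largo, Pell}: 411.
Adding Holm: each post office re-picks its cheapest; new service cost 375, saving 36.
Extra fixed cost: 52. Net change = 52 − 36 = 16.
(Totals: 526 → 542.)

No — net change +16 (cost rises by 16).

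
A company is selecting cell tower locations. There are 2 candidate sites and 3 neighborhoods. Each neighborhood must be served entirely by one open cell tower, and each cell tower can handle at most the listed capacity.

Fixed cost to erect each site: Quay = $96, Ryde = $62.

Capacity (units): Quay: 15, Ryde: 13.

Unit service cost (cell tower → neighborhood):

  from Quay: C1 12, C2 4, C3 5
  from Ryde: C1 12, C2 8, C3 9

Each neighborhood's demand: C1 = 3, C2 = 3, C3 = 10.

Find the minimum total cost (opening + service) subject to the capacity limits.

Open {Quay, Ryde}: C1→Ryde 12·3=36, C2→Quay 4·3=12, C3→Quay 5·10=50.
Loads: Quay carries 13/15, Ryde carries 3/13. Service 98; fixed 158; total 256.
Next best feasible plan costs 268.

Minimum total cost: 256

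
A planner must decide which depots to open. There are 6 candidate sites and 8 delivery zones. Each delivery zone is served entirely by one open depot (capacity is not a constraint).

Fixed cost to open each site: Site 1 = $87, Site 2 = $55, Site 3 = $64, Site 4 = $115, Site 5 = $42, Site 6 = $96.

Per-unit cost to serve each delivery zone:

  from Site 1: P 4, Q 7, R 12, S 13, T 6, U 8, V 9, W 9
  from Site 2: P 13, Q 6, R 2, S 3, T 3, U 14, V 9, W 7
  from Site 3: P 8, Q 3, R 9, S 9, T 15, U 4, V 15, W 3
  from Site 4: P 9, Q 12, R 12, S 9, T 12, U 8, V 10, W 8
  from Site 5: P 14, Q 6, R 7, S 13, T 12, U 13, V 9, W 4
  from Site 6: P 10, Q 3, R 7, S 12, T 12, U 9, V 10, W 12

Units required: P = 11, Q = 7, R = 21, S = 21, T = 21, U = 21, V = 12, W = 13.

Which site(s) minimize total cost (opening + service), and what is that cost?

Open Site 2 and Site 3; minimum total cost 627.

For any fixed open set, each delivery zone goes to its cheapest open site; total = fixed + service.
{Site 2, Site 3}: P→Site 3 8·11=88, Q→Site 3 3·7=21, R→Site 2 2·21=42, S→Site 2 3·21=63, T→Site 2 3·21=63, U→Site 3 4·21=84, V→Site 2 9·12=108, W→Site 3 3·13=39. Service 508; fixed 119; total 627.
{Site 2, Site 3, Site 5}: service 508 + fixed 161 = 669
{Site 1, Site 2, Site 3}: P→Site 1 4·11=44, Q→Site 3 3·7=21, R→Site 2 2·21=42, S→Site 2 3·21=63, T→Site 2 3·21=63, U→Site 3 4·21=84, V→Site 1 9·12=108, W→Site 3 3·13=39. Service 464; fixed 206; total 670.
{Site 1, Site 2, Site 3, Site 4, Site 5, Site 6}: P→Site 1 4·11=44, Q→Site 3 3·7=21, R→Site 2 2·21=42, S→Site 2 3·21=63, T→Site 2 3·21=63, U→Site 3 4·21=84, V→Site 1 9·12=108, W→Site 3 3·13=39. Service 464; fixed 459; total 923.
No other subset beats 627.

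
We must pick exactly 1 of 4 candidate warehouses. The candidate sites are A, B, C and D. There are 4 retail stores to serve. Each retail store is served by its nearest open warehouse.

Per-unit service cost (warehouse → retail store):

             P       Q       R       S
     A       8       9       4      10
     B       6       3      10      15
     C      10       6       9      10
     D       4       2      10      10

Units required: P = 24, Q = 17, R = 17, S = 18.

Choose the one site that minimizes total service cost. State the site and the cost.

Choose D only; total service cost 480.

With exactly 1 open, each retail store uses its cheapest among the chosen.
{D}: P→D 4·24=96, Q→D 2·17=34, R→D 10·17=170, S→D 10·18=180. Service cost 480.
{A}: service cost 593
{B}: service cost 635
Among all 4 size-1 choices, {D} is lowest.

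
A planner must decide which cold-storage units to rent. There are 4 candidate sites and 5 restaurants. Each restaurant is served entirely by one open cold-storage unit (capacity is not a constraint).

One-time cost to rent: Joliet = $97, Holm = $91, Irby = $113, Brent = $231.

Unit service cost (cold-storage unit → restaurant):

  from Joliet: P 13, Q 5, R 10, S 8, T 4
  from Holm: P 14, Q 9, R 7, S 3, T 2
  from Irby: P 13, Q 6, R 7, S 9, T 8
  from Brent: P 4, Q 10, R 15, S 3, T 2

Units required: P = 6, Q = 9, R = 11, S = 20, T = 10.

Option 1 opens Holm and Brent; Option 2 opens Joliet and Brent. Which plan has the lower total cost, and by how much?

Option 1 is cheaper by 3.

Option 1: {Holm, Brent}: P→Brent 4·6=24, Q→Holm 9·9=81, R→Holm 7·11=77, S→Holm 3·20=60, T→Holm 2·10=20. Service 262; fixed 322; total 584.
Option 2: {Joliet, Brent}: P→Brent 4·6=24, Q→Joliet 5·9=45, R→Joliet 10·11=110, S→Brent 3·20=60, T→Brent 2·10=20. Service 259; fixed 328; total 587.
Difference: |584 − 587| = 3.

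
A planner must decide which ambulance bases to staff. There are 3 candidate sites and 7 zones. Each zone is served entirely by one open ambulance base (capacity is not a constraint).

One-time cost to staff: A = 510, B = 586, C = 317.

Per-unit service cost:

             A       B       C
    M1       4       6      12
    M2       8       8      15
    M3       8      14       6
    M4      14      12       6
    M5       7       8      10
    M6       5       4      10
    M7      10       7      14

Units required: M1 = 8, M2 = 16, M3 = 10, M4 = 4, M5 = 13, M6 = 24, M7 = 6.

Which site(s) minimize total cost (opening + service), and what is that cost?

Open A only; minimum total cost 1077.

For any fixed open set, each zone goes to its cheapest open site; total = fixed + service.
{A}: M1→A 4·8=32, M2→A 8·16=128, M3→A 8·10=80, M4→A 14·4=56, M5→A 7·13=91, M6→A 5·24=120, M7→A 10·6=60. Service 567; fixed 510; total 1077.
{C}: service 874 + fixed 317 = 1191
{B}: service 606 + fixed 586 = 1192
{A, B, C}: service 473 + fixed 1413 = 1886
(All 7 nonempty subsets were checked; A only is lowest.)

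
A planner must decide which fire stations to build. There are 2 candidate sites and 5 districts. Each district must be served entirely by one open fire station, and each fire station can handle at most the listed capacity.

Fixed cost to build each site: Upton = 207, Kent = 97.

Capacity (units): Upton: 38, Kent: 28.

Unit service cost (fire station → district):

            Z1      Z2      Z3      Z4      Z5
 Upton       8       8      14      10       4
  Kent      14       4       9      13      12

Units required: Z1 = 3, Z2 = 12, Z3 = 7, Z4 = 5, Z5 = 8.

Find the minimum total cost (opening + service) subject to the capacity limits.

Open {Upton}: Z1→Upton 8·3=24, Z2→Upton 8·12=96, Z3→Upton 14·7=98, Z4→Upton 10·5=50, Z5→Upton 4·8=32.
Loads: Upton carries 35/38. Service 300; fixed 207; total 507.
Next best feasible plan costs 521.

Minimum total cost: 507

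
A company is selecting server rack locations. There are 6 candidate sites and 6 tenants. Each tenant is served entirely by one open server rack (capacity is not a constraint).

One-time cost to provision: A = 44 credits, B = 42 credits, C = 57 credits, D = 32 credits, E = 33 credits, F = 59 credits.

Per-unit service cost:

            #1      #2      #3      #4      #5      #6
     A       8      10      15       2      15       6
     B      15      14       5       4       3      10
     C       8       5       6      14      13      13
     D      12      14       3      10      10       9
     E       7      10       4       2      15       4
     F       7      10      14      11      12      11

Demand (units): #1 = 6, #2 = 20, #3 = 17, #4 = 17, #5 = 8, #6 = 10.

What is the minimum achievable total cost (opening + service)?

For any fixed open set, each tenant goes to its cheapest open site; total = fixed + service.
{B, C, E}: #1→E 7·6=42, #2→C 5·20=100, #3→E 4·17=68, #4→E 2·17=34, #5→B 3·8=24, #6→E 4·10=40. Service 308; fixed 132; total 440.
{B, C, D, E}: #1→E 7·6=42, #2→C 5·20=100, #3→D 3·17=51, #4→E 2·17=34, #5→B 3·8=24, #6→E 4·10=40. Service 291; fixed 164; total 455.
{C, D, E}: service 347 + fixed 122 = 469
{A, B, C, D, E, F}: #1→E 7·6=42, #2→C 5·20=100, #3→D 3·17=51, #4→A 2·17=34, #5→B 3·8=24, #6→E 4·10=40. Service 291; fixed 267; total 558.
No other subset beats 440.

Minimum total cost: 440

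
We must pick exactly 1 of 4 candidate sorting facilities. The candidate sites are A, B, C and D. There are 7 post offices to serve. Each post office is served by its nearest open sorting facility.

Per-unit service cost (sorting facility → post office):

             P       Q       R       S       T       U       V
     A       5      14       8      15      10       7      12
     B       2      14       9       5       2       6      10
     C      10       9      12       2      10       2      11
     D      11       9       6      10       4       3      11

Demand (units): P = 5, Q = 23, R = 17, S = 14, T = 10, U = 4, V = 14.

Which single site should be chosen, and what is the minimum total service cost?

With exactly 1 open, each post office uses its cheapest among the chosen.
{D}: P→D 11·5=55, Q→D 9·23=207, R→D 6·17=102, S→D 10·14=140, T→D 4·10=40, U→D 3·4=12, V→D 11·14=154. Service cost 710.
{B}: service cost 739
{C}: service cost 751
Among all 4 size-1 choices, {D} is lowest.

Choose D only; total service cost 710.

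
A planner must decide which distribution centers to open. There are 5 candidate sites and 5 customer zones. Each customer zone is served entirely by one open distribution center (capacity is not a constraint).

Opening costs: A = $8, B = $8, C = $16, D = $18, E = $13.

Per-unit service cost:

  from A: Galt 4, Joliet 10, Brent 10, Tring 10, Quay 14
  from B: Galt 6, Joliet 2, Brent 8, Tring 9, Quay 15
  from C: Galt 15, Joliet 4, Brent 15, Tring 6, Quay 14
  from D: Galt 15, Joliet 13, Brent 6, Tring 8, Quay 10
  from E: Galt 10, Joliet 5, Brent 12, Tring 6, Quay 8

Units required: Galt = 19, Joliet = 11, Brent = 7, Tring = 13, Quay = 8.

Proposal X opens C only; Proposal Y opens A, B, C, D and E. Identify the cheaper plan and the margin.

Proposal X: {C}: Galt→C 15·19=285, Joliet→C 4·11=44, Brent→C 15·7=105, Tring→C 6·13=78, Quay→C 14·8=112. Service 624; fixed 16; total 640.
Proposal Y: {A, B, C, D, E}: Galt→A 4·19=76, Joliet→B 2·11=22, Brent→D 6·7=42, Tring→C 6·13=78, Quay→E 8·8=64. Service 282; fixed 63; total 345.
Difference: |640 − 345| = 295.

Proposal Y is cheaper by 295.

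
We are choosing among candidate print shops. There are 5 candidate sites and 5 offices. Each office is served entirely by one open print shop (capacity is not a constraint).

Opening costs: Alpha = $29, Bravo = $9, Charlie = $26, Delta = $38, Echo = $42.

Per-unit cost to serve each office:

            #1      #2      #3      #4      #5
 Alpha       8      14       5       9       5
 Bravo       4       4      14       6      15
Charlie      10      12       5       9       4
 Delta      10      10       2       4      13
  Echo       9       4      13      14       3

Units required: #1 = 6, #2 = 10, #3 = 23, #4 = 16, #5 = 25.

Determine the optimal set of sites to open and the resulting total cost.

Open Bravo, Delta and Echo; minimum total cost 338.

For any fixed open set, each office goes to its cheapest open site; total = fixed + service.
{Bravo, Delta, Echo}: #1→Bravo 4·6=24, #2→Bravo 4·10=40, #3→Delta 2·23=46, #4→Delta 4·16=64, #5→Echo 3·25=75. Service 249; fixed 89; total 338.
{Bravo, Charlie, Delta}: service 274 + fixed 73 = 347
{Delta, Echo}: #1→Echo 9·6=54, #2→Echo 4·10=40, #3→Delta 2·23=46, #4→Delta 4·16=64, #5→Echo 3·25=75. Service 279; fixed 80; total 359.
{Alpha, Bravo, Charlie, Delta, Echo}: service 249 + fixed 144 = 393
No other subset beats 338.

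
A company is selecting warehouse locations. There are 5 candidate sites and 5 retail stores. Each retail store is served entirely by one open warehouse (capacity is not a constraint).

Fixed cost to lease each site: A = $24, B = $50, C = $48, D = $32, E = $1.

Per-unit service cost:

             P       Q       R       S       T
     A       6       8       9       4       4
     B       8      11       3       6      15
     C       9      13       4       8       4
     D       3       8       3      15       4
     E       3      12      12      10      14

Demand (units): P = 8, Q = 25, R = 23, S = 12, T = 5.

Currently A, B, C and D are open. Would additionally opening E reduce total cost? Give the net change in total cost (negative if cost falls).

Current service cost with {A, B, C, D}: 361.
Adding E: each retail store re-picks its cheapest; new service cost 361, saving 0.
Extra fixed cost: 1. Net change = 1 − 0 = 1.
(Totals: 515 → 516.)

No — net change +1 (cost rises by 1).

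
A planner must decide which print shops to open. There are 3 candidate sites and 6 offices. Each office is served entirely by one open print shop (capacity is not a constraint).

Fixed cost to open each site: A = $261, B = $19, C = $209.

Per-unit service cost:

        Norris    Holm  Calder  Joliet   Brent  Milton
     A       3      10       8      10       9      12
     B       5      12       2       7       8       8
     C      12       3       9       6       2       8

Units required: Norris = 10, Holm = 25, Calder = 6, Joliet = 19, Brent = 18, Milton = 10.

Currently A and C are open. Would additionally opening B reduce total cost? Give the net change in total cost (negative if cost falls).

Yes — net change −17 (cost falls by 17).

Current service cost with {A, C}: 383.
Adding B: each office re-picks its cheapest; new service cost 347, saving 36.
Extra fixed cost: 19. Net change = 19 − 36 = -17.
(Totals: 853 → 836.)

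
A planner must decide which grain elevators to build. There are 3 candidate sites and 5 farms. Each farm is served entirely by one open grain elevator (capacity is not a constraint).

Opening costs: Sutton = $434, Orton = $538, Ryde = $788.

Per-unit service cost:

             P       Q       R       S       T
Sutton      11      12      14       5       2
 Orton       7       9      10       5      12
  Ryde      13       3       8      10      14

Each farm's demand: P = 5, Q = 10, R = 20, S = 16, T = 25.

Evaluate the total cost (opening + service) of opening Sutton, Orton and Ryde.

Each farm is assigned to its cheapest site among the open ones.
{Sutton, Orton, Ryde}: P→Orton 7·5=35, Q→Ryde 3·10=30, R→Ryde 8·20=160, S→Sutton 5·16=80, T→Sutton 2·25=50. Service 355; fixed 1760; total 2115.

Total cost: 2115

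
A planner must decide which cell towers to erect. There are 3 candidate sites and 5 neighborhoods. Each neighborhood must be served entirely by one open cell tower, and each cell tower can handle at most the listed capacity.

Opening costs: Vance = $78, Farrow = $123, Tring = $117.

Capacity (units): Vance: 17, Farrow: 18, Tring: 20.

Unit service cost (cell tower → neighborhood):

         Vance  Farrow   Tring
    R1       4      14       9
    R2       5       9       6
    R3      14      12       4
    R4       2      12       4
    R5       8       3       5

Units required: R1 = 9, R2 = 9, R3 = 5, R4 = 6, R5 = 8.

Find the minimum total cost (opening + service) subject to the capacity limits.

Open {Vance, Tring}: R1→Vance 4·9=36, R2→Tring 6·9=54, R3→Tring 4·5=20, R4→Tring 4·6=24, R5→Vance 8·8=64.
Loads: Vance carries 17/17, Tring carries 20/20. Service 198; fixed 195; total 393.
Next best feasible plan costs 429.

Minimum total cost: 393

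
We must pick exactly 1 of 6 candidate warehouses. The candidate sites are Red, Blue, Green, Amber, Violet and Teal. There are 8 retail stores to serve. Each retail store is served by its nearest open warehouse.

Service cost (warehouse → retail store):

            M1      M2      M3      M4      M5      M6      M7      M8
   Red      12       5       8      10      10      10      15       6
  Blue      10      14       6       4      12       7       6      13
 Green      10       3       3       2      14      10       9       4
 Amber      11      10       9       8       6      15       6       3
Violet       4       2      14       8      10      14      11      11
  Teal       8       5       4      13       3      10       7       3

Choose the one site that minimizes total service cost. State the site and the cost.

Choose Teal only; total service cost 53.

With exactly 1 open, each retail store uses its cheapest among the chosen.
{Teal}: M1→Teal 8, M2→Teal 5, M3→Teal 4, M4→Teal 13, M5→Teal 3, M6→Teal 10, M7→Teal 7, M8→Teal 3. Service cost 53.
{Green}: service cost 55
{Amber}: service cost 68
Among all 6 size-1 choices, {Teal} is lowest.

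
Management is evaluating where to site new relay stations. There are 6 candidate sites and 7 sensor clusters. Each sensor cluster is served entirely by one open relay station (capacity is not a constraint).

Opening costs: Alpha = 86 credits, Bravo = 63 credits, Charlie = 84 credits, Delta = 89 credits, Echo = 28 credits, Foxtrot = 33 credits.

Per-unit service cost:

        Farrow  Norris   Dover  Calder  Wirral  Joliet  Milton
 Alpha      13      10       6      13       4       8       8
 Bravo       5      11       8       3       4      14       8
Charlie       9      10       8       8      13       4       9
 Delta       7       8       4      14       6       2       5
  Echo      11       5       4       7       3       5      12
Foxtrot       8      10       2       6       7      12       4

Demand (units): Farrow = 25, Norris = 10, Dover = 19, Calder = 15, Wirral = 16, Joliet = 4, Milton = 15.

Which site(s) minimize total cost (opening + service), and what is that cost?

For any fixed open set, each sensor cluster goes to its cheapest open site; total = fixed + service.
{Bravo, Echo, Foxtrot}: Farrow→Bravo 5·25=125, Norris→Echo 5·10=50, Dover→Foxtrot 2·19=38, Calder→Bravo 3·15=45, Wirral→Echo 3·16=48, Joliet→Echo 5·4=20, Milton→Foxtrot 4·15=60. Service 386; fixed 124; total 510.
{Echo, Foxtrot}: Farrow→Foxtrot 8·25=200, Norris→Echo 5·10=50, Dover→Foxtrot 2·19=38, Calder→Foxtrot 6·15=90, Wirral→Echo 3·16=48, Joliet→Echo 5·4=20, Milton→Foxtrot 4·15=60. Service 506; fixed 61; total 567.
{Bravo, Echo}: Farrow→Bravo 5·25=125, Norris→Echo 5·10=50, Dover→Echo 4·19=76, Calder→Bravo 3·15=45, Wirral→Echo 3·16=48, Joliet→Echo 5·4=20, Milton→Bravo 8·15=120. Service 484; fixed 91; total 575.
{Alpha, Bravo, Charlie, Delta, Echo, Foxtrot}: Farrow→Bravo 5·25=125, Norris→Echo 5·10=50, Dover→Foxtrot 2·19=38, Calder→Bravo 3·15=45, Wirral→Echo 3·16=48, Joliet→Delta 2·4=8, Milton→Foxtrot 4·15=60. Service 374; fixed 383; total 757.
No other subset beats 510.

Open Bravo, Echo and Foxtrot; minimum total cost 510.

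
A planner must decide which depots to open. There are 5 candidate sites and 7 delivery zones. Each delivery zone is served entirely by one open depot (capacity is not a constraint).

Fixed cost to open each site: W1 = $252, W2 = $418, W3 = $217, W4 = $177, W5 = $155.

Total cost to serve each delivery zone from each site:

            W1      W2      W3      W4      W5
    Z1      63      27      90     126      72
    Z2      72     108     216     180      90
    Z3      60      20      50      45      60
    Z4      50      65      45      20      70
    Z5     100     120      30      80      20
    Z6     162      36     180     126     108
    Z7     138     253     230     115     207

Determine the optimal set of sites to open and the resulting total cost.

For any fixed open set, each delivery zone goes to its cheapest open site; total = fixed + service.
{W5}: Z1→W5 72, Z2→W5 90, Z3→W5 60, Z4→W5 70, Z5→W5 20, Z6→W5 108, Z7→W5 207. Service 627; fixed 155; total 782.
{W4, W5}: service 470 + fixed 332 = 802
{W4}: service 692 + fixed 177 = 869
{W1, W2, W3, W4, W5}: service 310 + fixed 1219 = 1529
No other subset beats 782.

Open W5 only; minimum total cost 782.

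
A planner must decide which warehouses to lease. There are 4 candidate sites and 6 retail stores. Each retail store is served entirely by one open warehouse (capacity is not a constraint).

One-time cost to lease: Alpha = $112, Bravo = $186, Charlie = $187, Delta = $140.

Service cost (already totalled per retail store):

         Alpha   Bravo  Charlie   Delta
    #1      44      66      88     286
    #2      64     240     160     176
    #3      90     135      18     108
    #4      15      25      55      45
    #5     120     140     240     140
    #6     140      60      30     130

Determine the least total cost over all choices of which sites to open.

Minimum total cost: 585

For any fixed open set, each retail store goes to its cheapest open site; total = fixed + service.
{Alpha}: #1→Alpha 44, #2→Alpha 64, #3→Alpha 90, #4→Alpha 15, #5→Alpha 120, #6→Alpha 140. Service 473; fixed 112; total 585.
{Alpha, Charlie}: #1→Alpha 44, #2→Alpha 64, #3→Charlie 18, #4→Alpha 15, #5→Alpha 120, #6→Charlie 30. Service 291; fixed 299; total 590.
{Alpha, Bravo}: #1→Alpha 44, #2→Alpha 64, #3→Alpha 90, #4→Alpha 15, #5→Alpha 120, #6→Bravo 60. Service 393; fixed 298; total 691.
{Alpha, Bravo, Charlie, Delta}: service 291 + fixed 625 = 916
No other subset beats 585.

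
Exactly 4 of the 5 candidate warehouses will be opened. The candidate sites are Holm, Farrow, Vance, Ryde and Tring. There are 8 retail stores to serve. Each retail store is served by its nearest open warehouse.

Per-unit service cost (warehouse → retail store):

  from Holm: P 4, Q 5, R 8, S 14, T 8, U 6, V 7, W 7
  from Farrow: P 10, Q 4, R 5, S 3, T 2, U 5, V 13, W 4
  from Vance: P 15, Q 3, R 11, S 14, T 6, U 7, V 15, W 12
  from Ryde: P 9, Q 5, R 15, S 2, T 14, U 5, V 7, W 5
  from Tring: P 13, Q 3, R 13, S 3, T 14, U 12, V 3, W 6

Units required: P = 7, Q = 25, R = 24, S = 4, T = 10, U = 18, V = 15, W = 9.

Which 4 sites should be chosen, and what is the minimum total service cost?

With exactly 4 open, each retail store uses its cheapest among the chosen.
{Holm, Farrow, Ryde, Tring}: P→Holm 4·7=28, Q→Tring 3·25=75, R→Farrow 5·24=120, S→Ryde 2·4=8, T→Farrow 2·10=20, U→Farrow 5·18=90, V→Tring 3·15=45, W→Farrow 4·9=36. Service cost 422.
{Holm, Farrow, Vance, Tring}: service cost 426
{Farrow, Vance, Ryde, Tring}: service cost 457
Among all 5 size-4 choices, {Holm, Farrow, Ryde, Tring} is lowest.

Choose Holm, Farrow, Ryde and Tring; total service cost 422.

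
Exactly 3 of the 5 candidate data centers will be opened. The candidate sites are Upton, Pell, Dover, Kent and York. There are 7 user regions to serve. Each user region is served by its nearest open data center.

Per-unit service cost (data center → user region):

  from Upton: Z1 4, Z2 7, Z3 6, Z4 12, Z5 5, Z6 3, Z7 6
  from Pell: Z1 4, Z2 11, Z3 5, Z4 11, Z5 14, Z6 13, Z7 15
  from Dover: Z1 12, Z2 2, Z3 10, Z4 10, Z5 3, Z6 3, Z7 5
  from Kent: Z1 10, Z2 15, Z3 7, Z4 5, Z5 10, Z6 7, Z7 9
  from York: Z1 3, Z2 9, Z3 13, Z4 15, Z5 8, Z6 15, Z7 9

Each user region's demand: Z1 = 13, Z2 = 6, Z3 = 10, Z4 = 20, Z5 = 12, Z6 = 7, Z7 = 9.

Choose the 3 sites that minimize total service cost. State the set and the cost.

Choose Pell, Dover and Kent; total service cost 316.

With exactly 3 open, each user region uses its cheapest among the chosen.
{Pell, Dover, Kent}: Z1→Pell 4·13=52, Z2→Dover 2·6=12, Z3→Pell 5·10=50, Z4→Kent 5·20=100, Z5→Dover 3·12=36, Z6→Dover 3·7=21, Z7→Dover 5·9=45. Service cost 316.
{Dover, Kent, York}: service cost 323
{Upton, Dover, Kent}: service cost 326
Among all 10 size-3 choices, {Pell, Dover, Kent} is lowest.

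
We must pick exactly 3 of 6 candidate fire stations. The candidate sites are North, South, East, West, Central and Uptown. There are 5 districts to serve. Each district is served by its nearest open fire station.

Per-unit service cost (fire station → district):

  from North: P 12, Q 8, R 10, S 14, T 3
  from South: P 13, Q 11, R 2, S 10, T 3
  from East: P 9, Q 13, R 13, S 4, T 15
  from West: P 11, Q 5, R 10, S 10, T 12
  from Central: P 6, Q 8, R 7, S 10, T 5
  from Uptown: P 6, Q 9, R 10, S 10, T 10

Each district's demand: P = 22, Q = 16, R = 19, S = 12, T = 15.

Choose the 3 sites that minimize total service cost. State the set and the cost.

Choose South, East and Central; total service cost 391.

With exactly 3 open, each district uses its cheapest among the chosen.
{South, East, Central}: P→Central 6·22=132, Q→Central 8·16=128, R→South 2·19=38, S→East 4·12=48, T→South 3·15=45. Service cost 391.
{South, East, Uptown}: service cost 407
{South, East, West}: service cost 409
Among all 20 size-3 choices, {South, East, Central} is lowest.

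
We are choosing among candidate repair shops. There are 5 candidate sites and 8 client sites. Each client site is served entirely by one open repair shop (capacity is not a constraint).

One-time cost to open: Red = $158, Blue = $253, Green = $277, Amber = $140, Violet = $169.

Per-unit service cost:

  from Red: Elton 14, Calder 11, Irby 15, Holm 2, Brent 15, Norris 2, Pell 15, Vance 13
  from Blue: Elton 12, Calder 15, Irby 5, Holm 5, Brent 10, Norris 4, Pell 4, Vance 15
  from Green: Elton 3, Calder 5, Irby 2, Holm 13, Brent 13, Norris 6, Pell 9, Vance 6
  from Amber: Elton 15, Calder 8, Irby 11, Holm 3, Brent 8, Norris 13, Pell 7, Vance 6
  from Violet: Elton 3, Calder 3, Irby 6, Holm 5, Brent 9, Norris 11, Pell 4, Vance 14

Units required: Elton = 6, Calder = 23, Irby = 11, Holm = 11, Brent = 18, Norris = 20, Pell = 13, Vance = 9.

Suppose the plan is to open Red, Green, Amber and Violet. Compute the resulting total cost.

Each client site is assigned to its cheapest site among the open ones.
{Red, Green, Amber, Violet}: Elton→Green 3·6=18, Calder→Violet 3·23=69, Irby→Green 2·11=22, Holm→Red 2·11=22, Brent→Amber 8·18=144, Norris→Red 2·20=40, Pell→Violet 4·13=52, Vance→Green 6·9=54. Service 421; fixed 744; total 1165.

Total cost: 1165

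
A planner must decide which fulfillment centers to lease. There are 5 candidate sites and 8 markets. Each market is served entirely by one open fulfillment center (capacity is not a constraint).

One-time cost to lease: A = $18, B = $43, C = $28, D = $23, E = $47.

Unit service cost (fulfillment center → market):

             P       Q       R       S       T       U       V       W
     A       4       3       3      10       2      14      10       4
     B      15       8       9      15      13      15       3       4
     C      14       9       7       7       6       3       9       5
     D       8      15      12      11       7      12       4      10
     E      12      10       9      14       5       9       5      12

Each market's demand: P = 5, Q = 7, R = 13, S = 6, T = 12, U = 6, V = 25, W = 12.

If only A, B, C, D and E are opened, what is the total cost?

Each market is assigned to its cheapest site among the open ones.
{A, B, C, D, E}: P→A 4·5=20, Q→A 3·7=21, R→A 3·13=39, S→C 7·6=42, T→A 2·12=24, U→C 3·6=18, V→B 3·25=75, W→A 4·12=48. Service 287; fixed 159; total 446.

Total cost: 446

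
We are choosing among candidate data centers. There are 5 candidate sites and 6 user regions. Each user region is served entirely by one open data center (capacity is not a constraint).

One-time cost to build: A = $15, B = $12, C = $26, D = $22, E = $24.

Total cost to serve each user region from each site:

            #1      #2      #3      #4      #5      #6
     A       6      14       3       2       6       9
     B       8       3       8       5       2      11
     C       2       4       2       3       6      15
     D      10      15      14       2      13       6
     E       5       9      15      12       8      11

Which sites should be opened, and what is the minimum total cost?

Open B only; minimum total cost 49.

For any fixed open set, each user region goes to its cheapest open site; total = fixed + service.
{B}: #1→B 8, #2→B 3, #3→B 8, #4→B 5, #5→B 2, #6→B 11. Service 37; fixed 12; total 49.
{A, B}: #1→A 6, #2→B 3, #3→A 3, #4→A 2, #5→B 2, #6→A 9. Service 25; fixed 27; total 52.
{A}: service 40 + fixed 15 = 55
{A, B, C, D, E}: service 17 + fixed 99 = 116
No other subset beats 49.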